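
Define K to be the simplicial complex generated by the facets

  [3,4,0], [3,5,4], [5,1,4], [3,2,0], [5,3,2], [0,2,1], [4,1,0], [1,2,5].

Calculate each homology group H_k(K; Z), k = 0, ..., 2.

H_0 = Z,  H_1 = 0,  H_2 = Z.

Fix the vertex order 0 < 1 < 2 < 3 < 4 < 5 and write every simplex with vertices in increasing order. Then dim K = 2 and the simplices of K are:

  0-simplices (6): [0], [1], [2], [3], [4], [5]
  1-simplices (12): [0,1], [0,2], [0,3], [0,4], [1,2], [1,4], [1,5], [2,3], [2,5], [3,4], [3,5], [4,5]
  2-simplices (8): [0,1,2], [0,1,4], [0,2,3], [0,3,4], [1,2,5], [1,4,5], [2,3,5], [3,4,5]

so the chain groups are C_0 ≅ Z^6, C_1 ≅ Z^12, C_2 ≅ Z^8.

∂_1: C_1 → C_0 is given by ∂[p,q] = [q] − [p].
The 6×12 boundary matrix has rank 5 and Smith normal form diag(1,1,1,1,1).

The boundary map ∂_2: C_2 → C_1 maps a triangle to the signed sum of its edges. For instance
  ∂[2,3,5] = [3,5] − [2,5] + [2,3],
  ∂[0,2,3] = [2,3] − [0,3] + [0,2].
This gives a 12×8 integer matrix of rank 7; reducing to Smith normal form yields diagonal entries (1,1,1,1,1,1,1).

Computing H_k = (kernel of ∂_k) / (image of ∂_{k+1}):

  H_0: rank C_0 − rank ∂_1 = 6 − 5 = 1, and the invariant factors of ∂_1 are all 1, so H_0 = Z.
  H_1: rank ker ∂_1 − rank ∂_2 = (12 − 5) − 7 = 0, and the invariant factors of ∂_2 are all 1, so H_1 = 0.
  H_2: rank ker ∂_2 − rank ∂_3 = (8 − 7) − 0 = 1, and there is no ∂_3, so H_2 = Z.

As a check, the Euler characteristic is 6 − 12 + 8 = 2, which agrees with 1 − 0 + 1 = 2.
(K is a triangulation of the 2-sphere S^2.)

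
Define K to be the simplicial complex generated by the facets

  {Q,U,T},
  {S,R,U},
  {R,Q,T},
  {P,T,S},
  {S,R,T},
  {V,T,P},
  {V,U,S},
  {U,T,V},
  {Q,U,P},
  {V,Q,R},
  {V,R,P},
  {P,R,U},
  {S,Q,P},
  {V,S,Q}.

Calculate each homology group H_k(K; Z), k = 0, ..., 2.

Order the vertices as P < Q < R < S < T < U < V. Listing each simplex with vertices in this order, K has dimension 2 with simplices:

  0-simplices (7): P, Q, R, S, T, U, V
  1-simplices (21): PQ, PR, PS, PT, PU, PV, QR, QS, QT, QU, QV, RS, RT, RU, RV, ST, SU, SV, TU, TV, UV
  2-simplices (14): PQS, PQU, PRU, PRV, PST, PTV, QRT, QRV, QSV, QTU, RST, RSU, SUV, TUV

Hence C_0 ≅ Z^7, C_1 ≅ Z^21, C_2 ≅ Z^14.

Boundary ∂_1: C_1 → C_0 sends each edge [p,q] (with p < q) to q − p. For instance
  ∂PV = V − P.
The resulting 7×21 matrix has rank 6, and its Smith normal form has invariant factors (1,1,1,1,1,1).

The boundary map ∂_2: C_2 → C_1 acts by ∂[p,q,r] = [q,r] − [p,r] + [p,q]. For instance
  ∂PQU = QU − PU + PQ,
  ∂PRV = RV − PV + PR.
The 21×14 boundary matrix has rank 13 and Smith normal form diag(1,1,1,1,1,1,1,1,1,1,1,1,1).

Computing H_k = (kernel of ∂_k) / (image of ∂_{k+1}):

  H_0: rank C_0 − rank ∂_1 = 7 − 6 = 1, and the invariant factors of ∂_1 are all 1, so H_0 = Z.
  H_1: rank ker ∂_1 − rank ∂_2 = (21 − 6) − 13 = 2, and the invariant factors of ∂_2 are all 1, so H_1 = Z^2.
  H_2: rank ker ∂_2 − rank ∂_3 = (14 − 13) − 0 = 1, and there is no ∂_3, so H_2 = Z.

(K is a triangulation of the torus T^2.)

H_0 ≅ Z,  H_1 ≅ Z^2,  H_2 ≅ Z.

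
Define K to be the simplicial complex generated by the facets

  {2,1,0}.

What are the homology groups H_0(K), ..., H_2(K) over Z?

Take the total order 0 < 1 < 2 on the vertex set. Then K (dimension 2) consists of the simplices:

  0-simplices (3): [0], [1], [2]
  1-simplices (3): [0,1], [0,2], [1,2]
  2-simplices (1): [0,1,2]

so the chain groups are C_0 ≅ Z^3, C_1 ≅ Z^3, C_2 ≅ Z^1.

∂_1: C_1 → C_0 is given by ∂[p,q] = [q] − [p].
The 3×3 boundary matrix has rank 2 and Smith normal form diag(1,1).

Boundary ∂_2: C_2 → C_1 sends each 2-simplex [p,q,r] to [q,r] − [p,r] + [p,q]. For instance
  ∂[0,1,2] = [1,2] − [0,2] + [0,1].
As a 3×1 matrix over Z this has rank 1, with invariant factors (1).

Computing H_k = (kernel of ∂_k) / (image of ∂_{k+1}):

  H_0: rank C_0 − rank ∂_1 = 3 − 2 = 1, and the invariant factors of ∂_1 are all 1, so H_0 = Z.
  H_1: rank ker ∂_1 − rank ∂_2 = (3 − 2) − 1 = 0, and the invariant factors of ∂_2 are all 1, so H_1 = 0.
  H_2: rank ker ∂_2 − rank ∂_3 = (1 − 1) − 0 = 0, and there is no ∂_3, so H_2 = 0.

H_0 ≅ Z,  H_1 = 0,  H_2 = 0.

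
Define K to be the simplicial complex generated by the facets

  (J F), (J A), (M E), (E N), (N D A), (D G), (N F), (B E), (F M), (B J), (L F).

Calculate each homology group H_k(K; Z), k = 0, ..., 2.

We work with the vertex ordering A < B < D < E < F < G < J < L < M < N. The simplices of K, each written with vertices in increasing order, are:

  0-simplices (10): A, B, D, E, F, G, J, L, M, N
  1-simplices (13): AD, AJ, AN, BE, BJ, DG, DN, EM, EN, FJ, FL, FM, FN
  2-simplices (1): ADN

giving chain groups C_0 ≅ Z^10, C_1 ≅ Z^13, C_2 ≅ Z^1.

The boundary map ∂_1: C_1 → C_0 is given by ∂[p,q] = [q] − [p]. For instance
  ∂EN = N − E.
The 10×13 boundary matrix has rank 9 and Smith normal form diag(1,1,1,1,1,1,1,1,1).

The boundary map ∂_2: C_2 → C_1 maps a triangle to the signed sum of its edges. For instance
  ∂ADN = DN − AN + AD.
The resulting 13×1 matrix has rank 1, and its Smith normal form has invariant factors (1).

Computing H_k = (kernel of ∂_k) / (image of ∂_{k+1}):

  H_0: rank C_0 − rank ∂_1 = 10 − 9 = 1, and the invariant factors of ∂_1 are all 1, so H_0 ≅ Z.
  H_1: rank ker ∂_1 − rank ∂_2 = (13 − 9) − 1 = 3, and the invariant factors of ∂_2 are all 1, so H_1 ≅ Z^3.
  H_2: rank ker ∂_2 − rank ∂_3 = (1 − 1) − 0 = 0, and there is no ∂_3, so H_2 ≅ 0.

H_0 = Z,  H_1 = Z^3,  H_2 = 0.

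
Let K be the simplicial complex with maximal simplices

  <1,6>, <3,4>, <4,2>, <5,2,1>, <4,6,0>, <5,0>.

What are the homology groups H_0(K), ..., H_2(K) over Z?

H_0 ≅ Z,  H_1 ≅ Z^2,  H_2 = 0.

Fix the vertex order 0 < 1 < 2 < 3 < 4 < 5 < 6 and write every simplex with vertices in increasing order. Then dim K = 2 and the simplices of K are:

  0-simplices (7): [0], [1], [2], [3], [4], [5], [6]
  1-simplices (10): [0,4], [0,5], [0,6], [1,2], [1,5], [1,6], [2,4], [2,5], [3,4], [4,6]
  2-simplices (2): [0,4,6], [1,2,5]

Hence C_0 ≅ Z^7, C_1 ≅ Z^10, C_2 ≅ Z^2.

Boundary ∂_1: C_1 → C_0 sends each edge [p,q] (with p < q) to q − p.
The 7×10 boundary matrix has rank 6 and Smith normal form diag(1,1,1,1,1,1).

The boundary map ∂_2: C_2 → C_1 maps a triangle to the signed sum of its edges. For instance
  ∂[0,4,6] = [4,6] − [0,6] + [0,4],
  ∂[1,2,5] = [2,5] − [1,5] + [1,2].
The resulting 10×2 matrix has rank 2, and its Smith normal form has invariant factors (1,1).

From H_k ≅ ker(∂_k) / im(∂_{k+1}) we obtain:

  H_0: rank C_0 − rank ∂_1 = 7 − 6 = 1, and the invariant factors of ∂_1 are all 1, so H_0 = Z.
  H_1: rank ker ∂_1 − rank ∂_2 = (10 − 6) − 2 = 2, and the invariant factors of ∂_2 are all 1, so H_1 = Z^2.
  H_2: rank ker ∂_2 − rank ∂_3 = (2 − 2) − 0 = 0, and there is no ∂_3, so H_2 = 0.

As a check, the Euler characteristic is 7 − 10 + 2 = -1, which agrees with 1 − 2 + 0 = -1.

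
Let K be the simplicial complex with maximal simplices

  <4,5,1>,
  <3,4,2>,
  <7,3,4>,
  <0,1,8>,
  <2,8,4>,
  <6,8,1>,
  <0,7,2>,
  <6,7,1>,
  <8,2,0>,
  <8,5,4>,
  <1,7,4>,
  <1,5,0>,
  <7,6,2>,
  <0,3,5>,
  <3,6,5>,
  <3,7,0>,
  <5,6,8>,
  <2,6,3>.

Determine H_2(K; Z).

H_2 = 0.

Take the total order 0 < 1 < 2 < 3 < 4 < 5 < 6 < 7 < 8 on the vertex set. Then K (dimension 2) consists of the simplices:

  0-simplices (9): [0], [1], [2], [3], [4], [5], [6], [7], [8]
  1-simplices (27): (27 of them)
  2-simplices (18): [0,1,5], [0,1,8], [0,2,7], [0,2,8], [0,3,5], [0,3,7], [1,4,5], [1,4,7], [1,6,7], [1,6,8], [2,3,4], [2,3,6], [2,4,8], [2,6,7], [3,4,7], [3,5,6], [4,5,8], [5,6,8]

Hence C_0 ≅ Z^9, C_1 ≅ Z^27, C_2 ≅ Z^18.

The boundary map ∂_1: C_1 → C_0 is given by ∂[p,q] = [q] − [p]. For instance
  ∂[1,6] = [6] − [1].
The 9×27 boundary matrix has rank 8 and Smith normal form diag(1,1,1,1,1,1,1,1).

∂_2: C_2 → C_1 sends each 2-simplex [p,q,r] to [q,r] − [p,r] + [p,q]. For instance
  ∂[0,3,5] = [3,5] − [0,5] + [0,3],
  ∂[1,6,7] = [6,7] − [1,7] + [1,6].
The resulting 27×18 matrix has rank 18, and its Smith normal form has invariant factors (1,1,1,1,1,1,1,1,1,1,1,1,1,1,1,1,1,2).

Computing H_k = (kernel of ∂_k) / (image of ∂_{k+1}):

  H_2: rank ker ∂_2 − rank ∂_3 = (18 − 18) − 0 = 0, and there is no ∂_3, so H_2 ≅ 0.

(K is a triangulation of the Klein bottle.)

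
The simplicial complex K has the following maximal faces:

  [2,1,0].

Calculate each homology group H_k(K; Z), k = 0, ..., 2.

Take the total order 0 < 1 < 2 on the vertex set. Then K (dimension 2) consists of the simplices:

  0-simplices (3): [0], [1], [2]
  1-simplices (3): [0,1], [0,2], [1,2]
  2-simplices (1): [0,1,2]

so the chain groups are C_0 ≅ Z^3, C_1 ≅ Z^3, C_2 ≅ Z^1.

∂_1: C_1 → C_0 sends each edge [p,q] (with p < q) to q − p. For instance
  ∂[1,2] = [2] − [1].
This gives a 3×3 integer matrix of rank 2; reducing to Smith normal form yields diagonal entries (1,1).

Boundary ∂_2: C_2 → C_1 acts by ∂[p,q,r] = [q,r] − [p,r] + [p,q]. For instance
  ∂[0,1,2] = [1,2] − [0,2] + [0,1].
The 3×1 boundary matrix has rank 1 and Smith normal form diag(1).

Computing H_k = (kernel of ∂_k) / (image of ∂_{k+1}):

  H_0: rank C_0 − rank ∂_1 = 3 − 2 = 1, and the invariant factors of ∂_1 are all 1, so H_0 ≅ Z.
  H_1: rank ker ∂_1 − rank ∂_2 = (3 − 2) − 1 = 0, and the invariant factors of ∂_2 are all 1, so H_1 ≅ 0.
  H_2: rank ker ∂_2 − rank ∂_3 = (1 − 1) − 0 = 0, and there is no ∂_3, so H_2 ≅ 0.

H_0 = Z,  H_1 = 0,  H_2 = 0.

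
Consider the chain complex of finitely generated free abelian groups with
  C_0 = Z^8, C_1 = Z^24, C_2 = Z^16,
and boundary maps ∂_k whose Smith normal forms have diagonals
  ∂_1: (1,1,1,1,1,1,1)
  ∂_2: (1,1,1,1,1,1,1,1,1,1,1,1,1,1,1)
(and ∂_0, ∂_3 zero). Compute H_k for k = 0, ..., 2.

H_0 ≅ Z,  H_1 ≅ Z^2,  H_2 ≅ Z.

H_0: b_0 = 8 − 0 − 7 = 1; torsion from ∂_1 factors > 1: none. So H_0 ≅ Z.
H_1: b_1 = 24 − 7 − 15 = 2; torsion from ∂_2 factors > 1: none. So H_1 ≅ Z^2.
H_2: b_2 = 16 − 15 − 0 = 1; torsion from ∂_3 factors > 1: none. So H_2 ≅ Z.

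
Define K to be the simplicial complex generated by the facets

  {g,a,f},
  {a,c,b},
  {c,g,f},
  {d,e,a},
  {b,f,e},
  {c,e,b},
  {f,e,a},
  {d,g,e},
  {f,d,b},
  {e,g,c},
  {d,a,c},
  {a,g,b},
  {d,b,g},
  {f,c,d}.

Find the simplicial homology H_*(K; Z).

H_0 = Z,  H_1 = Z^2,  H_2 = Z.

Order the vertices as a < b < c < d < e < f < g. Listing each simplex with vertices in this order, K has dimension 2 with simplices:

  0-simplices (7): a, b, c, d, e, f, g
  1-simplices (21): ab, ac, ad, ae, af, ag, bc, bd, be, bf, bg, cd, ce, cf, cg, de, df, dg, ef, eg, fg
  2-simplices (14): abc, abg, acd, ade, aef, afg, bce, bdf, bdg, bef, cdf, ceg, cfg, deg

Hence C_0 ≅ Z^7, C_1 ≅ Z^21, C_2 ≅ Z^14.

The boundary map ∂_1: C_1 → C_0 is given by ∂[p,q] = [q] − [p]. For instance
  ∂bd = d − b.
This gives a 7×21 integer matrix of rank 6; reducing to Smith normal form yields diagonal entries (1,1,1,1,1,1).

∂_2: C_2 → C_1 sends each 2-simplex [p,q,r] to [q,r] − [p,r] + [p,q]. For instance
  ∂cfg = fg − cg + cf,
  ∂afg = fg − ag + af.
The resulting 21×14 matrix has rank 13, and its Smith normal form has invariant factors (1,1,1,1,1,1,1,1,1,1,1,1,1).

From H_k ≅ ker(∂_k) / im(∂_{k+1}) we obtain:

  H_0: rank C_0 − rank ∂_1 = 7 − 6 = 1, and the invariant factors of ∂_1 are all 1, so H_0 = Z.
  H_1: rank ker ∂_1 − rank ∂_2 = (21 − 6) − 13 = 2, and the invariant factors of ∂_2 are all 1, so H_1 = Z^2.
  H_2: rank ker ∂_2 − rank ∂_3 = (14 − 13) − 0 = 1, and there is no ∂_3, so H_2 = Z.

As a check, the Euler characteristic is 7 − 21 + 14 = 0, which agrees with 1 − 2 + 1 = 0.
(K is a triangulation of the torus T^2.)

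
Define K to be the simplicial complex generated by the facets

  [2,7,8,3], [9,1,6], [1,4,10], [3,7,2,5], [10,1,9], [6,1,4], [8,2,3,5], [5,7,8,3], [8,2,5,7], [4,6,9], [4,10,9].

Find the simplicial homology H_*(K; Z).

We work with the vertex ordering 1 < 2 < 3 < 4 < 5 < 6 < 7 < 8 < 9 < 10. The simplices of K, each written with vertices in increasing order, are:

  0-simplices (10): [1], [2], [3], [4], [5], [6], [7], [8], [9], [10]
  1-simplices (19): [1,4], [1,6], [1,9], [1,10], [2,3], [2,5], [2,7], [2,8], [3,5], [3,7], [3,8], [4,6], [4,9], [4,10], [5,7], [5,8], [6,9], [7,8], [9,10]
  2-simplices (16): [1,4,6], [1,4,10], [1,6,9], [1,9,10], [2,3,5], [2,3,7], [2,3,8], [2,5,7], [2,5,8], [2,7,8], [3,5,7], [3,5,8], [3,7,8], [4,6,9], [4,9,10], [5,7,8]
  3-simplices (5): [2,3,5,7], [2,3,5,8], [2,3,7,8], [2,5,7,8], [3,5,7,8]

giving chain groups C_0 ≅ Z^10, C_1 ≅ Z^19, C_2 ≅ Z^16, C_3 ≅ Z^5.

∂_1: C_1 → C_0 sends each edge [p,q] (with p < q) to q − p.
This gives a 10×19 integer matrix of rank 8; reducing to Smith normal form yields diagonal entries (1,1,1,1,1,1,1,1).

∂_2: C_2 → C_1 acts by ∂[p,q,r] = [q,r] − [p,r] + [p,q]. For instance
  ∂[1,4,6] = [4,6] − [1,6] + [1,4],
  ∂[3,7,8] = [7,8] − [3,8] + [3,7].
The resulting 19×16 matrix has rank 11, and its Smith normal form has invariant factors (1,1,1,1,1,1,1,1,1,1,1).

∂_3: C_3 → C_2 sends each 3-simplex σ to the alternating sum Σ_i (−1)^i (σ with its i-th vertex removed). For instance
  ∂[2,5,7,8] = [5,7,8] − [2,7,8] + [2,5,8] − [2,5,7],
  ∂[2,3,5,7] = [3,5,7] − [2,5,7] + [2,3,7] − [2,3,5].
This gives a 16×5 integer matrix of rank 4; reducing to Smith normal form yields diagonal entries (1,1,1,1).

Computing H_k = (kernel of ∂_k) / (image of ∂_{k+1}):

  H_0: rank C_0 − rank ∂_1 = 10 − 8 = 2, and the invariant factors of ∂_1 are all 1, so H_0 = Z^2.
  H_1: rank ker ∂_1 − rank ∂_2 = (19 − 8) − 11 = 0, and the invariant factors of ∂_2 are all 1, so H_1 = 0.
  H_2: rank ker ∂_2 − rank ∂_3 = (16 − 11) − 4 = 1, and the invariant factors of ∂_3 are all 1, so H_2 = Z.
  H_3: rank ker ∂_3 − rank ∂_4 = (5 − 4) − 0 = 1, and there is no ∂_4, so H_3 = Z.

H_0 ≅ Z^2,  H_1 = 0,  H_2 ≅ Z,  H_3 ≅ Z.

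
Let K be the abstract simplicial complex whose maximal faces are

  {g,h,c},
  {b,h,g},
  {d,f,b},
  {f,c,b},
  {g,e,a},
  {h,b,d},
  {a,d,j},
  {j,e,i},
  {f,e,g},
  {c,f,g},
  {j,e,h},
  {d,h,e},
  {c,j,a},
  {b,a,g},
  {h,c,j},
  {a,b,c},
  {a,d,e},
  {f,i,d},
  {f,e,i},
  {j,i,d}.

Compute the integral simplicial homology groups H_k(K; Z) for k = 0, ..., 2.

K has 10 vertices, 30 edges, 20 triangles.
rank ∂_0 = 0, rank ∂_1 = 9 ⇒ b_0 = 10 − 0 − 9 = 1; all invariant factors of ∂_1 are 1 so no torsion. So H_0 = Z.
rank ∂_1 = 9, rank ∂_2 = 20 ⇒ b_1 = 30 − 9 − 20 = 1; ∂_2 has invariant factor(s) [2] giving torsion. So H_1 = Z ⊕ Z/2Z.
rank ∂_2 = 20, rank ∂_3 = 0 ⇒ b_2 = 20 − 20 − 0 = 0. So H_2 = 0.

H_0 = Z,  H_1 = Z ⊕ Z/2Z,  H_2 = 0.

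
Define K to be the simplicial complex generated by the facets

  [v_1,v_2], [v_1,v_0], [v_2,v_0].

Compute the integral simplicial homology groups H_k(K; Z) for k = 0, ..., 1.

H_0 = Z,  H_1 = Z.

Order the vertices as v_0 < v_1 < v_2. Listing each simplex with vertices in this order, K has dimension 1 with simplices:

  0-simplices (3): [v_0], [v_1], [v_2]
  1-simplices (3): [v_0,v_1], [v_0,v_2], [v_1,v_2]

giving chain groups C_0 ≅ Z^3, C_1 ≅ Z^3.

∂_1: C_1 → C_0 maps an edge to its endpoints' difference, ∂[p,q] = q − p. For instance
  ∂[v_1,v_2] = [v_2] − [v_1].
This gives a 3×3 integer matrix of rank 2; reducing to Smith normal form yields diagonal entries (1,1).

Now H_k = ker ∂_k / im ∂_{k+1}, so:

  H_0: rank C_0 − rank ∂_1 = 3 − 2 = 1, and the invariant factors of ∂_1 are all 1, so H_0 = Z.
  H_1: rank ker ∂_1 − rank ∂_2 = (3 − 2) − 0 = 1, and there is no ∂_2, so H_1 = Z.

As a check, the Euler characteristic is 3 − 3 = 0, which agrees with 1 − 1 = 0.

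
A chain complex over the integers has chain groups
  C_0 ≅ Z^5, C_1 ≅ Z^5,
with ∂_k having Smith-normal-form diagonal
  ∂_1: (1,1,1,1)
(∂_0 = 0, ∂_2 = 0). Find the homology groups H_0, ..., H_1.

H_0: b_0 = 5 − 0 − 4 = 1; torsion from ∂_1 factors > 1: none. So H_0 ≅ Z.
H_1: b_1 = 5 − 4 − 0 = 1; torsion from ∂_2 factors > 1: none. So H_1 ≅ Z.

H_0 ≅ Z,  H_1 ≅ Z.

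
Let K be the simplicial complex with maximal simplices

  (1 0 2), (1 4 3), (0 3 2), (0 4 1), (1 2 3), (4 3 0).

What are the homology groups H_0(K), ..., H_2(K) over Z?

Order the vertices as 0 < 1 < 2 < 3 < 4. Listing each simplex with vertices in this order, K has dimension 2 with simplices:

  0-simplices (5): [0], [1], [2], [3], [4]
  1-simplices (9): [0,1], [0,2], [0,3], [0,4], [1,2], [1,3], [1,4], [2,3], [3,4]
  2-simplices (6): [0,1,2], [0,1,4], [0,2,3], [0,3,4], [1,2,3], [1,3,4]

giving chain groups C_0 ≅ Z^5, C_1 ≅ Z^9, C_2 ≅ Z^6.

The boundary map ∂_1: C_1 → C_0 maps an edge to its endpoints' difference, ∂[p,q] = q − p.
As a 5×9 matrix over Z this has rank 4, with invariant factors (1,1,1,1).

∂_2: C_2 → C_1 acts by ∂[p,q,r] = [q,r] − [p,r] + [p,q]. For instance
  ∂[1,3,4] = [3,4] − [1,4] + [1,3],
  ∂[0,2,3] = [2,3] − [0,3] + [0,2].
The 9×6 boundary matrix has rank 5 and Smith normal form diag(1,1,1,1,1).

Reading off H_k = ker ∂_k / im ∂_{k+1}:

  H_0: rank C_0 − rank ∂_1 = 5 − 4 = 1, and the invariant factors of ∂_1 are all 1, so H_0 ≅ Z.
  H_1: rank ker ∂_1 − rank ∂_2 = (9 − 4) − 5 = 0, and the invariant factors of ∂_2 are all 1, so H_1 ≅ 0.
  H_2: rank ker ∂_2 − rank ∂_3 = (6 − 5) − 0 = 1, and there is no ∂_3, so H_2 ≅ Z.

H_0 = Z,  H_1 = 0,  H_2 = Z.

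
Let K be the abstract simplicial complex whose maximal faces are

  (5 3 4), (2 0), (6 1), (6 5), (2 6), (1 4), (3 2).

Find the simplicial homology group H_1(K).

H_1 ≅ Z^2.

Fix the vertex order 0 < 1 < 2 < 3 < 4 < 5 < 6 and write every simplex with vertices in increasing order. Then dim K = 2 and the simplices of K are:

  0-simplices (7): [0], [1], [2], [3], [4], [5], [6]
  1-simplices (9): [0,2], [1,4], [1,6], [2,3], [2,6], [3,4], [3,5], [4,5], [5,6]
  2-simplices (1): [3,4,5]

Hence C_0 ≅ Z^7, C_1 ≅ Z^9, C_2 ≅ Z^1.

∂_1: C_1 → C_0 is given by ∂[p,q] = [q] − [p]. For instance
  ∂[2,3] = [3] − [2].
The 7×9 boundary matrix has rank 6 and Smith normal form diag(1,1,1,1,1,1).

The boundary map ∂_2: C_2 → C_1 acts by ∂[p,q,r] = [q,r] − [p,r] + [p,q]. For instance
  ∂[3,4,5] = [4,5] − [3,5] + [3,4].
This gives a 9×1 integer matrix of rank 1; reducing to Smith normal form yields diagonal entries (1).

From H_k ≅ ker(∂_k) / im(∂_{k+1}) we obtain:

  H_1: rank ker ∂_1 − rank ∂_2 = (9 − 6) − 1 = 2, and the invariant factors of ∂_2 are all 1, so H_1 ≅ Z^2.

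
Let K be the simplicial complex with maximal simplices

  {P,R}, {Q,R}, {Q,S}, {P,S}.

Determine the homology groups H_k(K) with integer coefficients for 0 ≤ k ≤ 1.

H_0 ≅ Z,  H_1 ≅ Z.

Order the vertices as P < Q < R < S. Listing each simplex with vertices in this order, K has dimension 1 with simplices:

  0-simplices (4): P, Q, R, S
  1-simplices (4): PR, PS, QR, QS

giving chain groups C_0 ≅ Z^4, C_1 ≅ Z^4.

∂_1: C_1 → C_0 maps an edge to its endpoints' difference, ∂[p,q] = q − p.
The resulting 4×4 matrix has rank 3, and its Smith normal form has invariant factors (1,1,1).

Computing H_k = (kernel of ∂_k) / (image of ∂_{k+1}):

  H_0: rank C_0 − rank ∂_1 = 4 − 3 = 1, and the invariant factors of ∂_1 are all 1, so H_0 = Z.
  H_1: rank ker ∂_1 − rank ∂_2 = (4 − 3) − 0 = 1, and there is no ∂_2, so H_1 = Z.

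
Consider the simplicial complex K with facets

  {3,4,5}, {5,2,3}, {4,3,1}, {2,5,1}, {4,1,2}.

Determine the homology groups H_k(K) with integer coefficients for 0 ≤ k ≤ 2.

Fix the vertex order 1 < 2 < 3 < 4 < 5 and write every simplex with vertices in increasing order. Then dim K = 2 and the simplices of K are:

  0-simplices (5): [1], [2], [3], [4], [5]
  1-simplices (10): [1,2], [1,3], [1,4], [1,5], [2,3], [2,4], [2,5], [3,4], [3,5], [4,5]
  2-simplices (5): [1,2,4], [1,2,5], [1,3,4], [2,3,5], [3,4,5]

Hence C_0 ≅ Z^5, C_1 ≅ Z^10, C_2 ≅ Z^5.

∂_1: C_1 → C_0 is given by ∂[p,q] = [q] − [p]. For instance
  ∂[2,4] = [4] − [2].
The 5×10 boundary matrix has rank 4 and Smith normal form diag(1,1,1,1).

Boundary ∂_2: C_2 → C_1 acts by ∂[p,q,r] = [q,r] − [p,r] + [p,q]. For instance
  ∂[2,3,5] = [3,5] − [2,5] + [2,3],
  ∂[3,4,5] = [4,5] − [3,5] + [3,4].
This gives a 10×5 integer matrix of rank 5; reducing to Smith normal form yields diagonal entries (1,1,1,1,1).

Now H_k = ker ∂_k / im ∂_{k+1}, so:

  H_0: rank C_0 − rank ∂_1 = 5 − 4 = 1, and the invariant factors of ∂_1 are all 1, so H_0 = Z.
  H_1: rank ker ∂_1 − rank ∂_2 = (10 − 4) − 5 = 1, and the invariant factors of ∂_2 are all 1, so H_1 = Z.
  H_2: rank ker ∂_2 − rank ∂_3 = (5 − 5) − 0 = 0, and there is no ∂_3, so H_2 = 0.

As a check, the Euler characteristic is 5 − 10 + 5 = 0, which agrees with 1 − 1 + 0 = 0.

H_0 ≅ Z,  H_1 ≅ Z,  H_2 = 0.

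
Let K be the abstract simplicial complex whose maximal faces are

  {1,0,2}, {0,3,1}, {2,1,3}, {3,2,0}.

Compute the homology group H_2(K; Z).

Fix the vertex order 0 < 1 < 2 < 3 and write every simplex with vertices in increasing order. Then dim K = 2 and the simplices of K are:

  0-simplices (4): [0], [1], [2], [3]
  1-simplices (6): [0,1], [0,2], [0,3], [1,2], [1,3], [2,3]
  2-simplices (4): [0,1,2], [0,1,3], [0,2,3], [1,2,3]

so the chain groups are C_0 ≅ Z^4, C_1 ≅ Z^6, C_2 ≅ Z^4.

∂_1: C_1 → C_0 sends each edge [p,q] (with p < q) to q − p. For instance
  ∂[0,2] = [2] − [0].
The 4×6 boundary matrix has rank 3 and Smith normal form diag(1,1,1).

The boundary map ∂_2: C_2 → C_1 sends each 2-simplex [p,q,r] to [q,r] − [p,r] + [p,q]. For instance
  ∂[0,1,3] = [1,3] − [0,3] + [0,1],
  ∂[0,2,3] = [2,3] − [0,3] + [0,2].
The resulting 6×4 matrix has rank 3, and its Smith normal form has invariant factors (1,1,1).

Now H_k = ker ∂_k / im ∂_{k+1}, so:

  H_2: rank ker ∂_2 − rank ∂_3 = (4 − 3) − 0 = 1, and there is no ∂_3, so H_2 ≅ Z.

(K is a triangulation of the 2-sphere S^2.)

H_2 ≅ Z.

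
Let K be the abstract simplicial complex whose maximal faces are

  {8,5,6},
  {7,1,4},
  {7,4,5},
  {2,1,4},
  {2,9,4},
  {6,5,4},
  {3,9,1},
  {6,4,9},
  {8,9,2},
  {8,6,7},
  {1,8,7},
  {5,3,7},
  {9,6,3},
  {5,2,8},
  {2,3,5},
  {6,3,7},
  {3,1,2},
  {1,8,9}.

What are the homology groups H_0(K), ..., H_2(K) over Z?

H_0 ≅ Z,  H_1 ≅ Z ⊕ Z/2Z,  H_2 = 0.

Fix the vertex order 1 < 2 < 3 < 4 < 5 < 6 < 7 < 8 < 9 and write every simplex with vertices in increasing order. Then dim K = 2 and the simplices of K are:

  0-simplices (9): [1], [2], [3], [4], [5], [6], [7], [8], [9]
  1-simplices (27): (27 of them)
  2-simplices (18): [1,2,3], [1,2,4], [1,3,9], [1,4,7], [1,7,8], [1,8,9], [2,3,5], [2,4,9], [2,5,8], [2,8,9], [3,5,7], [3,6,7], [3,6,9], [4,5,6], [4,5,7], [4,6,9], [5,6,8], [6,7,8]

so the chain groups are C_0 ≅ Z^9, C_1 ≅ Z^27, C_2 ≅ Z^18.

∂_1: C_1 → C_0 is given by ∂[p,q] = [q] − [p]. For instance
  ∂[2,5] = [5] − [2].
As a 9×27 matrix over Z this has rank 8, with invariant factors (1,1,1,1,1,1,1,1).

The boundary map ∂_2: C_2 → C_1 acts by ∂[p,q,r] = [q,r] − [p,r] + [p,q]. For instance
  ∂[4,6,9] = [6,9] − [4,9] + [4,6],
  ∂[2,3,5] = [3,5] − [2,5] + [2,3].
The resulting 27×18 matrix has rank 18, and its Smith normal form has invariant factors (1,1,1,1,1,1,1,1,1,1,1,1,1,1,1,1,1,2).

Now H_k = ker ∂_k / im ∂_{k+1}, so:

  H_0: rank C_0 − rank ∂_1 = 9 − 8 = 1, and the invariant factors of ∂_1 are all 1, so H_0 = Z.
  H_1: rank ker ∂_1 − rank ∂_2 = (27 − 8) − 18 = 1, and ∂_2 has invariant factor 2 > 1, so H_1 = Z ⊕ Z/2Z.
  H_2: rank ker ∂_2 − rank ∂_3 = (18 − 18) − 0 = 0, and there is no ∂_3, so H_2 = 0.

As a check, the Euler characteristic is 9 − 27 + 18 = 0, which agrees with 1 − 1 + 0 = 0.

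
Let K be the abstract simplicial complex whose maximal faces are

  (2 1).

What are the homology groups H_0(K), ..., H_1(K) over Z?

H_0 ≅ Z,  H_1 = 0.

Fix the vertex order 1 < 2 and write every simplex with vertices in increasing order. Then dim K = 1 and the simplices of K are:

  0-simplices (2): [1], [2]
  1-simplices (1): [1,2]

Hence C_0 ≅ Z^2, C_1 ≅ Z^1.

∂_1: C_1 → C_0 maps an edge to its endpoints' difference, ∂[p,q] = q − p.
This gives a 2×1 integer matrix of rank 1; reducing to Smith normal form yields diagonal entries (1).

Computing H_k = (kernel of ∂_k) / (image of ∂_{k+1}):

  H_0: rank C_0 − rank ∂_1 = 2 − 1 = 1, and the invariant factors of ∂_1 are all 1, so H_0 = Z.
  H_1: rank ker ∂_1 − rank ∂_2 = (1 − 1) − 0 = 0, and there is no ∂_2, so H_1 = 0.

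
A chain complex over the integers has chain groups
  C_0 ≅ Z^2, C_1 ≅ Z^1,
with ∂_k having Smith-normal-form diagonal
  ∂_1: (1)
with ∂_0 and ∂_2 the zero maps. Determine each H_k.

H_0 ≅ Z,  H_1 = 0.

H_0: b_0 = 2 − 0 − 1 = 1; torsion from ∂_1 factors > 1: none. So H_0 ≅ Z.
H_1: b_1 = 1 − 1 − 0 = 0; torsion from ∂_2 factors > 1: none. So H_1 ≅ 0.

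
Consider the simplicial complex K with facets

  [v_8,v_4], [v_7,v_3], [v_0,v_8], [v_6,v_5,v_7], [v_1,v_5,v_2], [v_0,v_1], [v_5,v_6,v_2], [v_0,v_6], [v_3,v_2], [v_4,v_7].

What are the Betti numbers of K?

b_0 = 1, b_1 = 3, b_2 = 0.

Fix the vertex order v_0 < v_1 < v_2 < v_3 < v_4 < v_5 < v_6 < v_7 < v_8 and write every simplex with vertices in increasing order. Then dim K = 2 and the simplices of K are:

  0-simplices (9): [v_0], [v_1], [v_2], [v_3], [v_4], [v_5], [v_6], [v_7], [v_8]
  1-simplices (14): [v_0,v_1], [v_0,v_6], [v_0,v_8], [v_1,v_2], [v_1,v_5], [v_2,v_3], [v_2,v_5], [v_2,v_6], [v_3,v_7], [v_4,v_7], [v_4,v_8], [v_5,v_6], [v_5,v_7], [v_6,v_7]
  2-simplices (3): [v_1,v_2,v_5], [v_2,v_5,v_6], [v_5,v_6,v_7]

Hence C_0 ≅ Z^9, C_1 ≅ Z^14, C_2 ≅ Z^3.

∂_1: C_1 → C_0 sends each edge [p,q] (with p < q) to q − p.
The 9×14 boundary matrix has rank 8 and Smith normal form diag(1,1,1,1,1,1,1,1).

Boundary ∂_2: C_2 → C_1 sends each 2-simplex [p,q,r] to [q,r] − [p,r] + [p,q]. For instance
  ∂[v_2,v_5,v_6] = [v_5,v_6] − [v_2,v_6] + [v_2,v_5],
  ∂[v_5,v_6,v_7] = [v_6,v_7] − [v_5,v_7] + [v_5,v_6].
The resulting 14×3 matrix has rank 3, and its Smith normal form has invariant factors (1,1,1).

From H_k ≅ ker(∂_k) / im(∂_{k+1}) we obtain:

  H_0: rank C_0 − rank ∂_1 = 9 − 8 = 1, and the invariant factors of ∂_1 are all 1, so H_0 = Z.
  H_1: rank ker ∂_1 − rank ∂_2 = (14 − 8) − 3 = 3, and the invariant factors of ∂_2 are all 1, so H_1 = Z^3.
  H_2: rank ker ∂_2 − rank ∂_3 = (3 − 3) − 0 = 0, and there is no ∂_3, so H_2 = 0.

Hence the Betti numbers are b_0 = 1, b_1 = 3, b_2 = 0.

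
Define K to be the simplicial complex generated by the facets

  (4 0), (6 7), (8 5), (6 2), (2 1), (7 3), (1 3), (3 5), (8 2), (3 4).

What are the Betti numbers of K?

b_0 = 1, b_1 = 2.

Take the total order 0 < 1 < 2 < 3 < 4 < 5 < 6 < 7 < 8 on the vertex set. Then K (dimension 1) consists of the simplices:

  0-simplices (9): [0], [1], [2], [3], [4], [5], [6], [7], [8]
  1-simplices (10): [0,4], [1,2], [1,3], [2,6], [2,8], [3,4], [3,5], [3,7], [5,8], [6,7]

giving chain groups C_0 ≅ Z^9, C_1 ≅ Z^10.

∂_1: C_1 → C_0 maps an edge to its endpoints' difference, ∂[p,q] = q − p. For instance
  ∂[0,4] = [4] − [0].
The 9×10 boundary matrix has rank 8 and Smith normal form diag(1,1,1,1,1,1,1,1).

Computing H_k = (kernel of ∂_k) / (image of ∂_{k+1}):

  H_0: rank C_0 − rank ∂_1 = 9 − 8 = 1, and the invariant factors of ∂_1 are all 1, so H_0 = Z.
  H_1: rank ker ∂_1 − rank ∂_2 = (10 − 8) − 0 = 2, and there is no ∂_2, so H_1 = Z^2.

As a check, the Euler characteristic is 9 − 10 = -1, which agrees with 1 − 2 = -1.

Hence the Betti numbers are b_0 = 1, b_1 = 2.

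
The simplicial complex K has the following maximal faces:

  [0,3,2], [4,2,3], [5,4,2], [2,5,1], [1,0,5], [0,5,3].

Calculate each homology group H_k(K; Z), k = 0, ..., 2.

H_0 ≅ Z,  H_1 ≅ Z,  H_2 = 0.

Fix the vertex order 0 < 1 < 2 < 3 < 4 < 5 and write every simplex with vertices in increasing order. Then dim K = 2 and the simplices of K are:

  0-simplices (6): [0], [1], [2], [3], [4], [5]
  1-simplices (12): [0,1], [0,2], [0,3], [0,5], [1,2], [1,5], [2,3], [2,4], [2,5], [3,4], [3,5], [4,5]
  2-simplices (6): [0,1,5], [0,2,3], [0,3,5], [1,2,5], [2,3,4], [2,4,5]

so the chain groups are C_0 ≅ Z^6, C_1 ≅ Z^12, C_2 ≅ Z^6.

Boundary ∂_1: C_1 → C_0 maps an edge to its endpoints' difference, ∂[p,q] = q − p. For instance
  ∂[2,3] = [3] − [2].
As a 6×12 matrix over Z this has rank 5, with invariant factors (1,1,1,1,1).

Boundary ∂_2: C_2 → C_1 acts by ∂[p,q,r] = [q,r] − [p,r] + [p,q]. For instance
  ∂[0,1,5] = [1,5] − [0,5] + [0,1],
  ∂[0,3,5] = [3,5] − [0,5] + [0,3].
The 12×6 boundary matrix has rank 6 and Smith normal form diag(1,1,1,1,1,1).

Now H_k = ker ∂_k / im ∂_{k+1}, so:

  H_0: rank C_0 − rank ∂_1 = 6 − 5 = 1, and the invariant factors of ∂_1 are all 1, so H_0 = Z.
  H_1: rank ker ∂_1 − rank ∂_2 = (12 − 5) − 6 = 1, and the invariant factors of ∂_2 are all 1, so H_1 = Z.
  H_2: rank ker ∂_2 − rank ∂_3 = (6 − 6) − 0 = 0, and there is no ∂_3, so H_2 = 0.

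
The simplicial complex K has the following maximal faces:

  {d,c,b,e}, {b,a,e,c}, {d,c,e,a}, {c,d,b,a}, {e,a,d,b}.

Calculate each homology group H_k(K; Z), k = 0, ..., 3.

H_0 = Z,  H_1 = 0,  H_2 = 0,  H_3 = Z.

Fix the vertex order a < b < c < d < e and write every simplex with vertices in increasing order. Then dim K = 3 and the simplices of K are:

  0-simplices (5): a, b, c, d, e
  1-simplices (10): ab, ac, ad, ae, bc, bd, be, cd, ce, de
  2-simplices (10): abc, abd, abe, acd, ace, ade, bcd, bce, bde, cde
  3-simplices (5): abcd, abce, abde, acde, bcde

Hence C_0 ≅ Z^5, C_1 ≅ Z^10, C_2 ≅ Z^10, C_3 ≅ Z^5.

∂_1: C_1 → C_0 maps an edge to its endpoints' difference, ∂[p,q] = q − p.
The resulting 5×10 matrix has rank 4, and its Smith normal form has invariant factors (1,1,1,1).

Boundary ∂_2: C_2 → C_1 maps a triangle to the signed sum of its edges. For instance
  ∂bcd = cd − bd + bc,
  ∂bde = de − be + bd.
The resulting 10×10 matrix has rank 6, and its Smith normal form has invariant factors (1,1,1,1,1,1).

∂_3: C_3 → C_2 sends each 3-simplex σ to the alternating sum Σ_i (−1)^i (σ with its i-th vertex removed). For instance
  ∂acde = cde − ade + ace − acd,
  ∂abce = bce − ace + abe − abc.
As a 10×5 matrix over Z this has rank 4, with invariant factors (1,1,1,1).

From H_k ≅ ker(∂_k) / im(∂_{k+1}) we obtain:

  H_0: rank C_0 − rank ∂_1 = 5 − 4 = 1, and the invariant factors of ∂_1 are all 1, so H_0 ≅ Z.
  H_1: rank ker ∂_1 − rank ∂_2 = (10 − 4) − 6 = 0, and the invariant factors of ∂_2 are all 1, so H_1 ≅ 0.
  H_2: rank ker ∂_2 − rank ∂_3 = (10 − 6) − 4 = 0, and the invariant factors of ∂_3 are all 1, so H_2 ≅ 0.
  H_3: rank ker ∂_3 − rank ∂_4 = (5 − 4) − 0 = 1, and there is no ∂_4, so H_3 ≅ Z.

As a check, the Euler characteristic is 5 − 10 + 10 − 5 = 0, which agrees with 1 − 0 + 0 − 1 = 0.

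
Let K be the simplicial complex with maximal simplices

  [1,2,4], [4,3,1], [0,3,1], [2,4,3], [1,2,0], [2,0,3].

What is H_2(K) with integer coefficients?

H_2 ≅ Z.

Order the vertices as 0 < 1 < 2 < 3 < 4. Listing each simplex with vertices in this order, K has dimension 2 with simplices:

  0-simplices (5): [0], [1], [2], [3], [4]
  1-simplices (9): [0,1], [0,2], [0,3], [1,2], [1,3], [1,4], [2,3], [2,4], [3,4]
  2-simplices (6): [0,1,2], [0,1,3], [0,2,3], [1,2,4], [1,3,4], [2,3,4]

Hence C_0 ≅ Z^5, C_1 ≅ Z^9, C_2 ≅ Z^6.

The boundary map ∂_1: C_1 → C_0 sends each edge [p,q] (with p < q) to q − p.
The resulting 5×9 matrix has rank 4, and its Smith normal form has invariant factors (1,1,1,1).

The boundary map ∂_2: C_2 → C_1 sends each 2-simplex [p,q,r] to [q,r] − [p,r] + [p,q]. For instance
  ∂[0,1,2] = [1,2] − [0,2] + [0,1],
  ∂[1,2,4] = [2,4] − [1,4] + [1,2].
As a 9×6 matrix over Z this has rank 5, with invariant factors (1,1,1,1,1).

Now H_k = ker ∂_k / im ∂_{k+1}, so:

  H_2: rank ker ∂_2 − rank ∂_3 = (6 − 5) − 0 = 1, and there is no ∂_3, so H_2 = Z.

(K is a triangulation of the 2-sphere S^2.)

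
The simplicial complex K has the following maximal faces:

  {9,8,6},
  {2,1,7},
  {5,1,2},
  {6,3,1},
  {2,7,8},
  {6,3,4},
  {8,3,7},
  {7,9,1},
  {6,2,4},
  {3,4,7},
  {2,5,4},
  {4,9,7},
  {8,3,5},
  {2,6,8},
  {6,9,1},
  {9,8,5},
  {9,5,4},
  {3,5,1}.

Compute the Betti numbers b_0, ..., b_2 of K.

Take the total order 1 < 2 < 3 < 4 < 5 < 6 < 7 < 8 < 9 on the vertex set. Then K (dimension 2) consists of the simplices:

  0-simplices (9): [1], [2], [3], [4], [5], [6], [7], [8], [9]
  1-simplices (27): (27 of them)
  2-simplices (18): [1,2,5], [1,2,7], [1,3,5], [1,3,6], [1,6,9], [1,7,9], [2,4,5], [2,4,6], [2,6,8], [2,7,8], [3,4,6], [3,4,7], [3,5,8], [3,7,8], [4,5,9], [4,7,9], [5,8,9], [6,8,9]

giving chain groups C_0 ≅ Z^9, C_1 ≅ Z^27, C_2 ≅ Z^18.

Boundary ∂_1: C_1 → C_0 sends each edge [p,q] (with p < q) to q − p. For instance
  ∂[2,4] = [4] − [2].
The resulting 9×27 matrix has rank 8, and its Smith normal form has invariant factors (1,1,1,1,1,1,1,1).

Boundary ∂_2: C_2 → C_1 maps a triangle to the signed sum of its edges. For instance
  ∂[1,6,9] = [6,9] − [1,9] + [1,6],
  ∂[3,4,7] = [4,7] − [3,7] + [3,4].
The resulting 27×18 matrix has rank 17, and its Smith normal form has invariant factors (1,1,1,1,1,1,1,1,1,1,1,1,1,1,1,1,1).

Computing H_k = (kernel of ∂_k) / (image of ∂_{k+1}):

  H_0: rank C_0 − rank ∂_1 = 9 − 8 = 1, and the invariant factors of ∂_1 are all 1, so H_0 ≅ Z.
  H_1: rank ker ∂_1 − rank ∂_2 = (27 − 8) − 17 = 2, and the invariant factors of ∂_2 are all 1, so H_1 ≅ Z^2.
  H_2: rank ker ∂_2 − rank ∂_3 = (18 − 17) − 0 = 1, and there is no ∂_3, so H_2 ≅ Z.

Hence the Betti numbers are b_0 = 1, b_1 = 2, b_2 = 1.

b_0 = 1, b_1 = 2, b_2 = 1.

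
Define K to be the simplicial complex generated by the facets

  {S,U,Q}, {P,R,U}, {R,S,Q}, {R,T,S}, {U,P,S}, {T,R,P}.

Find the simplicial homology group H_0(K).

H_0 ≅ Z.

We work with the vertex ordering P < Q < R < S < T < U. The simplices of K, each written with vertices in increasing order, are:

  0-simplices (6): P, Q, R, S, T, U
  1-simplices (12): PR, PS, PT, PU, QR, QS, QU, RS, RT, RU, ST, SU
  2-simplices (6): PRT, PRU, PSU, QRS, QSU, RST

giving chain groups C_0 ≅ Z^6, C_1 ≅ Z^12, C_2 ≅ Z^6.

Boundary ∂_1: C_1 → C_0 is given by ∂[p,q] = [q] − [p]. For instance
  ∂ST = T − S.
The resulting 6×12 matrix has rank 5, and its Smith normal form has invariant factors (1,1,1,1,1).

The boundary map ∂_2: C_2 → C_1 acts by ∂[p,q,r] = [q,r] − [p,r] + [p,q]. For instance
  ∂QSU = SU − QU + QS,
  ∂PSU = SU − PU + PS.
The 12×6 boundary matrix has rank 6 and Smith normal form diag(1,1,1,1,1,1).

Reading off H_k = ker ∂_k / im ∂_{k+1}:

  H_0: rank C_0 − rank ∂_1 = 6 − 5 = 1, and the invariant factors of ∂_1 are all 1, so H_0 = Z.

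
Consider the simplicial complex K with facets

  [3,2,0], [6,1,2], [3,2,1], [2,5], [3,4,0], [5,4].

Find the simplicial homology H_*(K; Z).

Order the vertices as 0 < 1 < 2 < 3 < 4 < 5 < 6. Listing each simplex with vertices in this order, K has dimension 2 with simplices:

  0-simplices (7): [0], [1], [2], [3], [4], [5], [6]
  1-simplices (11): [0,2], [0,3], [0,4], [1,2], [1,3], [1,6], [2,3], [2,5], [2,6], [3,4], [4,5]
  2-simplices (4): [0,2,3], [0,3,4], [1,2,3], [1,2,6]

Hence C_0 ≅ Z^7, C_1 ≅ Z^11, C_2 ≅ Z^4.

Boundary ∂_1: C_1 → C_0 sends each edge [p,q] (with p < q) to q − p.
The 7×11 boundary matrix has rank 6 and Smith normal form diag(1,1,1,1,1,1).

∂_2: C_2 → C_1 acts by ∂[p,q,r] = [q,r] − [p,r] + [p,q]. For instance
  ∂[1,2,3] = [2,3] − [1,3] + [1,2],
  ∂[1,2,6] = [2,6] − [1,6] + [1,2].
As a 11×4 matrix over Z this has rank 4, with invariant factors (1,1,1,1).

From H_k ≅ ker(∂_k) / im(∂_{k+1}) we obtain:

  H_0: rank C_0 − rank ∂_1 = 7 − 6 = 1, and the invariant factors of ∂_1 are all 1, so H_0 ≅ Z.
  H_1: rank ker ∂_1 − rank ∂_2 = (11 − 6) − 4 = 1, and the invariant factors of ∂_2 are all 1, so H_1 ≅ Z.
  H_2: rank ker ∂_2 − rank ∂_3 = (4 − 4) − 0 = 0, and there is no ∂_3, so H_2 ≅ 0.

As a check, the Euler characteristic is 7 − 11 + 4 = 0, which agrees with 1 − 1 + 0 = 0.

H_0 = Z,  H_1 = Z,  H_2 = 0.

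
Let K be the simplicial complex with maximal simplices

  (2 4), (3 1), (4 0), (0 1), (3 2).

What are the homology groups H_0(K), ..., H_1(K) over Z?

H_0 ≅ Z,  H_1 ≅ Z.

Take the total order 0 < 1 < 2 < 3 < 4 on the vertex set. Then K (dimension 1) consists of the simplices:

  0-simplices (5): [0], [1], [2], [3], [4]
  1-simplices (5): [0,1], [0,4], [1,3], [2,3], [2,4]

Hence C_0 ≅ Z^5, C_1 ≅ Z^5.

The boundary map ∂_1: C_1 → C_0 maps an edge to its endpoints' difference, ∂[p,q] = q − p. For instance
  ∂[2,4] = [4] − [2].
The 5×5 boundary matrix has rank 4 and Smith normal form diag(1,1,1,1).

Reading off H_k = ker ∂_k / im ∂_{k+1}:

  H_0: rank C_0 − rank ∂_1 = 5 − 4 = 1, and the invariant factors of ∂_1 are all 1, so H_0 ≅ Z.
  H_1: rank ker ∂_1 − rank ∂_2 = (5 − 4) − 0 = 1, and there is no ∂_2, so H_1 ≅ Z.

(K is a triangulation of the circle S^1.)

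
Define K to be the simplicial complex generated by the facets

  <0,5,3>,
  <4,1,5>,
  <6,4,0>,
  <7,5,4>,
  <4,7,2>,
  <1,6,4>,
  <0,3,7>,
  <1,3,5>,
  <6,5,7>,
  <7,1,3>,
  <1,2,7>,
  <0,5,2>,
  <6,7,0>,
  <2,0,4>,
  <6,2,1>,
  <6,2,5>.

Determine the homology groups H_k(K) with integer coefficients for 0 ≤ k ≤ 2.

H_0 ≅ Z,  H_1 ≅ Z^2,  H_2 ≅ Z.

We work with the vertex ordering 0 < 1 < 2 < 3 < 4 < 5 < 6 < 7. The simplices of K, each written with vertices in increasing order, are:

  0-simplices (8): [0], [1], [2], [3], [4], [5], [6], [7]
  1-simplices (24): (24 of them)
  2-simplices (16): [0,2,4], [0,2,5], [0,3,5], [0,3,7], [0,4,6], [0,6,7], [1,2,6], [1,2,7], [1,3,5], [1,3,7], [1,4,5], [1,4,6], [2,4,7], [2,5,6], [4,5,7], [5,6,7]

so the chain groups are C_0 ≅ Z^8, C_1 ≅ Z^24, C_2 ≅ Z^16.

Boundary ∂_1: C_1 → C_0 maps an edge to its endpoints' difference, ∂[p,q] = q − p. For instance
  ∂[2,4] = [4] − [2].
As a 8×24 matrix over Z this has rank 7, with invariant factors (1,1,1,1,1,1,1).

∂_2: C_2 → C_1 maps a triangle to the signed sum of its edges. For instance
  ∂[5,6,7] = [6,7] − [5,7] + [5,6],
  ∂[2,5,6] = [5,6] − [2,6] + [2,5].
The 24×16 boundary matrix has rank 15 and Smith normal form diag(1,1,1,1,1,1,1,1,1,1,1,1,1,1,1).

Computing H_k = (kernel of ∂_k) / (image of ∂_{k+1}):

  H_0: rank C_0 − rank ∂_1 = 8 − 7 = 1, and the invariant factors of ∂_1 are all 1, so H_0 ≅ Z.
  H_1: rank ker ∂_1 − rank ∂_2 = (24 − 7) − 15 = 2, and the invariant factors of ∂_2 are all 1, so H_1 ≅ Z^2.
  H_2: rank ker ∂_2 − rank ∂_3 = (16 − 15) − 0 = 1, and there is no ∂_3, so H_2 ≅ Z.

As a check, the Euler characteristic is 8 − 24 + 16 = 0, which agrees with 1 − 2 + 1 = 0.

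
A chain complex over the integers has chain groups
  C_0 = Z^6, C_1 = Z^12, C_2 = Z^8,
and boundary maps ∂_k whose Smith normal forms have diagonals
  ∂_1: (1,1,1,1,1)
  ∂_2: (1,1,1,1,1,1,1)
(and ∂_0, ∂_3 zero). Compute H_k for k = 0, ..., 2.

H_0: b_0 = 6 − 0 − 5 = 1; torsion from ∂_1 factors > 1: none. So H_0 ≅ Z.
H_1: b_1 = 12 − 5 − 7 = 0; torsion from ∂_2 factors > 1: none. So H_1 ≅ 0.
H_2: b_2 = 8 − 7 − 0 = 1; torsion from ∂_3 factors > 1: none. So H_2 ≅ Z.

H_0 ≅ Z,  H_1 = 0,  H_2 ≅ Z.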